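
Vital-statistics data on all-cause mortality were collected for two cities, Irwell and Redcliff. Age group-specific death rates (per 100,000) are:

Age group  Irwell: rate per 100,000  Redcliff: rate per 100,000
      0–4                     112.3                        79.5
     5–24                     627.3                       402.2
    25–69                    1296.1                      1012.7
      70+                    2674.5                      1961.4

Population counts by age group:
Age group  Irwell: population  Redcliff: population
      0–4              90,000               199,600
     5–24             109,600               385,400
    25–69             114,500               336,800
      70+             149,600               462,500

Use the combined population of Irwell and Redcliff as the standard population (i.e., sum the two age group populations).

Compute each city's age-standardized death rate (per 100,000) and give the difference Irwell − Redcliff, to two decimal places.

Combined standard total = 1,848,000; weights = 0.1567, 0.2679, 0.2442, 0.3312.
Irwell: 0.1567×112.3 + 0.2679×627.3 + 0.2442×1296.1 + 0.3312×2674.5 = 1388.0016 per 100,000.
Redcliff: 0.1567×79.5 + 0.2679×402.2 + 0.2442×1012.7 + 0.3312×1961.4 = 1017.1627 per 100,000.
Difference = 1388.0016 − 1017.1627 = 370.8389.

370.84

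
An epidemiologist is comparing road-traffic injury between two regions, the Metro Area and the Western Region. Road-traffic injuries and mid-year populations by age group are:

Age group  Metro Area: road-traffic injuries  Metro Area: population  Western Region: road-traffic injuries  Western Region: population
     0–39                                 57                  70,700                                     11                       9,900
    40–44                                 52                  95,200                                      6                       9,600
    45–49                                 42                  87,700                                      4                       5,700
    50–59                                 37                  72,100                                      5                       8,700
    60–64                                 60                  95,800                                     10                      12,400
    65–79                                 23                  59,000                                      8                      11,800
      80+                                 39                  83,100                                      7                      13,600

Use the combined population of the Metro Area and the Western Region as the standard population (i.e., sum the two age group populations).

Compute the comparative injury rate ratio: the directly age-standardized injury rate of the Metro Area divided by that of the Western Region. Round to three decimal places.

0.772

Age-specific rates per 100,000 for the Metro Area: 80.62, 54.62, 47.89, 51.32, 62.63, 38.98, 46.93.
For the Western Region: 111.11, 62.50, 70.18, 57.47, 80.65, 67.80, 51.47.
Combined standard total = 635,300; weights = 0.1269, 0.1650, 0.1470, 0.1272, 0.1703, 0.1114, 0.1522.
The Metro Area: 0.1269×80.62 + 0.1650×54.62 + 0.1470×47.89 + 0.1272×51.32 + 0.1703×62.63 + 0.1114×38.98 + 0.1522×46.93 = 54.9612 per 100,000.
The Western Region: 0.1269×111.11 + 0.1650×62.50 + 0.1470×70.18 + 0.1272×57.47 + 0.1703×80.65 + 0.1114×67.80 + 0.1522×51.47 = 71.1579 per 100,000.
Ratio = 54.9612 ÷ 71.1579 = 0.77238.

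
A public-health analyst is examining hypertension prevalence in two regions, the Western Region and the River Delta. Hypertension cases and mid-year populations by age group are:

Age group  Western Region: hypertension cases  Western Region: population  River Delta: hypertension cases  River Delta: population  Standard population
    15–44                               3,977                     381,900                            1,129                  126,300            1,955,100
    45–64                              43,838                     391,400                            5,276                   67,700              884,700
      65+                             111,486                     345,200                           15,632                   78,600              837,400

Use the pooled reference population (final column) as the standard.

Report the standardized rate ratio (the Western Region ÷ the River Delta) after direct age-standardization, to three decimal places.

Age-specific rates per 1,000 for the Western Region: 10.414, 112.003, 322.961.
For the River Delta: 8.939, 77.932, 198.880.
Standard total = 3,677,200; weights = 0.5317, 0.2406, 0.2277.
The Western Region: 0.5317×10.414 + 0.2406×112.003 + 0.2277×322.961 = 106.0307 per 1,000.
The River Delta: 0.5317×8.939 + 0.2406×77.932 + 0.2277×198.880 = 68.7930 per 1,000.
Ratio = 106.0307 ÷ 68.7930 = 1.54130.

1.541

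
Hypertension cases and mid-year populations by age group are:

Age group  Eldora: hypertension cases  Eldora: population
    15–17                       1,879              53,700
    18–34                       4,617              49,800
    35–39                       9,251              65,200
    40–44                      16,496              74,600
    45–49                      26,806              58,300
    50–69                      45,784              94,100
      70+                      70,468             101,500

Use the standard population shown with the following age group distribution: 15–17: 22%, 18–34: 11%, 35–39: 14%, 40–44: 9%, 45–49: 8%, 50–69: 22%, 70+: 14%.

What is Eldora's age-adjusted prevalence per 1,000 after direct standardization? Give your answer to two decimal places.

Age-specific rates per 1,000 for Eldora: 34.991, 92.711, 141.887, 221.126, 459.794, 486.546, 694.266.
Standard weights: 0.22, 0.11, 0.14, 0.09, 0.08, 0.22, 0.14.
Standardized rate: 0.2200×34.991 + 0.1100×92.711 + 0.1400×141.887 + 0.0900×221.126 + 0.0800×459.794 + 0.2200×486.546 + 0.1400×694.266 = 298.6825 per 1,000.

298.68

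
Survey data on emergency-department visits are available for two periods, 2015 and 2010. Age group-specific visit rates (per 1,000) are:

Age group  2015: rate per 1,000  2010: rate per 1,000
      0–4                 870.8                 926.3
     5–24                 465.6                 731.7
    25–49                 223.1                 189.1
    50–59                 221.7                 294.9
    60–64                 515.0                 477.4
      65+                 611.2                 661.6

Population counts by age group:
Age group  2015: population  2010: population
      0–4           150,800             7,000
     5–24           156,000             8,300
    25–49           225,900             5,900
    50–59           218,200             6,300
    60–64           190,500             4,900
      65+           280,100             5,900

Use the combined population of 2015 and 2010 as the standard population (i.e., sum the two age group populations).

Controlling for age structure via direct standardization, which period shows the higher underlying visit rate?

2010

Combined standard total = 1,259,800; weights = 0.1253, 0.1304, 0.1840, 0.1782, 0.1551, 0.2270.
2015: 0.1253×870.8 + 0.1304×465.6 + 0.1840×223.1 + 0.1782×221.7 + 0.1551×515.0 + 0.2270×611.2 = 468.9877 per 1,000.
2010: 0.1253×926.3 + 0.1304×731.7 + 0.1840×189.1 + 0.1782×294.9 + 0.1551×477.4 + 0.2270×661.6 = 523.0421 per 1,000.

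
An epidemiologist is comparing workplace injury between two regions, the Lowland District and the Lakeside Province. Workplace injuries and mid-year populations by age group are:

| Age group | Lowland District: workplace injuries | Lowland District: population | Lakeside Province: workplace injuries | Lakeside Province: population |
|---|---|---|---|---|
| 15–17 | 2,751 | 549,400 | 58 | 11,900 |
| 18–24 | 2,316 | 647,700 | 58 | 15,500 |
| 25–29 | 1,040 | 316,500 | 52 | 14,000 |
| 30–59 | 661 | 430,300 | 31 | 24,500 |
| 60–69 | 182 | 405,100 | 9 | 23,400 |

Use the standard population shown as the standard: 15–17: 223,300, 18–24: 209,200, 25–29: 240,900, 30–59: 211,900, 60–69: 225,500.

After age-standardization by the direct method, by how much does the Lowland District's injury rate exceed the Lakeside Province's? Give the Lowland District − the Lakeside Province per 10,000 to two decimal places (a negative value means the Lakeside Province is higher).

Age-specific rates per 10,000 for the Lowland District: 50.07, 35.76, 32.86, 15.36, 4.49.
For the Lakeside Province: 48.74, 37.42, 37.14, 12.65, 3.85.
Standard total = 1,110,800; weights = 0.2010, 0.1883, 0.2169, 0.1908, 0.2030.
The Lowland District: 0.2010×50.07 + 0.1883×35.76 + 0.2169×32.86 + 0.1908×15.36 + 0.2030×4.49 = 27.7689 per 10,000.
The Lakeside Province: 0.2010×48.74 + 0.1883×37.42 + 0.2169×37.14 + 0.1908×12.65 + 0.2030×3.85 = 28.0949 per 10,000.
Difference = 27.7689 − 28.0949 = -0.3260.

-0.33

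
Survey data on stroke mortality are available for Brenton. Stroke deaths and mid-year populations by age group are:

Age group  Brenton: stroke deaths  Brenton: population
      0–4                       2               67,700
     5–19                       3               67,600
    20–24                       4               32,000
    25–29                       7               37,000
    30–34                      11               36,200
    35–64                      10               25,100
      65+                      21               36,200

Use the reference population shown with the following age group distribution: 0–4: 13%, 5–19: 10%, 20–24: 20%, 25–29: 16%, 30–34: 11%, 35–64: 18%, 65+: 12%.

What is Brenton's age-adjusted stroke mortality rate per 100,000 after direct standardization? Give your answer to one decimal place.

23.8

Age-specific rates per 100,000 for Brenton: 2.95, 4.44, 12.50, 18.92, 30.39, 39.84, 58.01.
Standard weights: 0.13, 0.10, 0.20, 0.16, 0.11, 0.18, 0.12.
Standardized rate: 0.1300×2.95 + 0.1000×4.44 + 0.2000×12.50 + 0.1600×18.92 + 0.1100×30.39 + 0.1800×39.84 + 0.1200×58.01 = 23.8300 per 100,000.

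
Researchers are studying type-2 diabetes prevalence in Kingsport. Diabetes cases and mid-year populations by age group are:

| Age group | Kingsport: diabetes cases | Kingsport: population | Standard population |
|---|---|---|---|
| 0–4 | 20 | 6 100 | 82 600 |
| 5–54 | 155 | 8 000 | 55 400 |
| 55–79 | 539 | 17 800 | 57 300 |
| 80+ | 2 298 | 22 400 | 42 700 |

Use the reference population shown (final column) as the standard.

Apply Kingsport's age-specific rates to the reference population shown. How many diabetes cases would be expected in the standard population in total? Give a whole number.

Age-specific rates per 1 000 for Kingsport: 3.279, 19.375, 30.281, 102.589.
Expected diabetes cases = Σ (standard pop × age-specific rate ÷ 1 000)
= 82 600×3.279/1 000 + 55 400×19.375/1 000 + 57 300×30.281/1 000 + 42 700×102.589/1 000
= 270.82 + 1073.38 + 1735.10 + 4380.56 = 7459.85.

7460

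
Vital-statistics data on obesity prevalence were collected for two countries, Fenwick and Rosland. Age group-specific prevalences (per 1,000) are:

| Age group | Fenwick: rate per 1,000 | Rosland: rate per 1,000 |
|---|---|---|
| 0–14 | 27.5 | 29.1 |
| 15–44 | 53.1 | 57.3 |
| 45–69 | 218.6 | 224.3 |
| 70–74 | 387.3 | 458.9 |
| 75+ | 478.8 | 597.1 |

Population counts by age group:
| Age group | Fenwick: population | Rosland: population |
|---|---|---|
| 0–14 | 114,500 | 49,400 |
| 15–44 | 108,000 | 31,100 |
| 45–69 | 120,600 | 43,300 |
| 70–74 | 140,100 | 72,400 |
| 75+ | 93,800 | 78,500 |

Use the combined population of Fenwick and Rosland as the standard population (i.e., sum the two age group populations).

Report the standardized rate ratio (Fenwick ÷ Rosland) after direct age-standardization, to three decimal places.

Combined standard total = 851,700; weights = 0.1924, 0.1633, 0.1924, 0.2495, 0.2023.
Fenwick: 0.1924×27.5 + 0.1633×53.1 + 0.1924×218.6 + 0.2495×387.3 + 0.2023×478.8 = 249.5251 per 1,000.
Rosland: 0.1924×29.1 + 0.1633×57.3 + 0.1924×224.3 + 0.2495×458.9 + 0.2023×597.1 = 293.4123 per 1,000.
Ratio = 249.5251 ÷ 293.4123 = 0.85042.

0.850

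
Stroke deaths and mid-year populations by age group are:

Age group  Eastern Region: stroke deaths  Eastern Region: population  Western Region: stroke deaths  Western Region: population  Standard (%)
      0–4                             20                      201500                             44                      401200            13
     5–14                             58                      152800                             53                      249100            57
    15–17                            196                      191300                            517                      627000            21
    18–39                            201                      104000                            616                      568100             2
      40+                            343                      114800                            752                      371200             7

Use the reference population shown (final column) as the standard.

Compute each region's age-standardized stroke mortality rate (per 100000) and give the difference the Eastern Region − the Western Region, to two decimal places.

22.00

Age-specific rates per 100000 for the Eastern Region: 9.93, 37.96, 102.46, 193.27, 298.78.
For the Western Region: 10.97, 21.28, 82.46, 108.43, 202.59.
Standard weights: 0.13, 0.57, 0.21, 0.02, 0.07.
The Eastern Region: 0.1300×9.93 + 0.5700×37.96 + 0.2100×102.46 + 0.0200×193.27 + 0.0700×298.78 = 69.2224 per 100000.
The Western Region: 0.1300×10.97 + 0.5700×21.28 + 0.2100×82.46 + 0.0200×108.43 + 0.0700×202.59 = 47.2188 per 100000.
Difference = 69.2224 − 47.2188 = 22.0036.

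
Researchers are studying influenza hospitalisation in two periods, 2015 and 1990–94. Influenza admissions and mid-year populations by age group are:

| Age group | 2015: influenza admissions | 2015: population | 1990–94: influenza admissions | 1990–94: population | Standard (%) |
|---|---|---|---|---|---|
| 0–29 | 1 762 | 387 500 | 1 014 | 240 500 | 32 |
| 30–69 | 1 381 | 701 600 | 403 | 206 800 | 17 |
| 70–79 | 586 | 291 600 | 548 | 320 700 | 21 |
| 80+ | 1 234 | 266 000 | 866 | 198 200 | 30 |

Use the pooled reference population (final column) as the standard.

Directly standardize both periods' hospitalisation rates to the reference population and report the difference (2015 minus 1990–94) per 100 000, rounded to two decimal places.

25.33

Age-specific rates per 100 000 for 2015: 454.71, 196.84, 200.96, 463.91.
For 1990–94: 421.62, 194.87, 170.88, 436.93.
Standard weights: 0.32, 0.17, 0.21, 0.30.
2015: 0.3200×454.71 + 0.1700×196.84 + 0.2100×200.96 + 0.3000×463.91 = 360.3438 per 100 000.
1990–94: 0.3200×421.62 + 0.1700×194.87 + 0.2100×170.88 + 0.3000×436.93 = 335.0113 per 100 000.
Difference = 360.3438 − 335.0113 = 25.3325.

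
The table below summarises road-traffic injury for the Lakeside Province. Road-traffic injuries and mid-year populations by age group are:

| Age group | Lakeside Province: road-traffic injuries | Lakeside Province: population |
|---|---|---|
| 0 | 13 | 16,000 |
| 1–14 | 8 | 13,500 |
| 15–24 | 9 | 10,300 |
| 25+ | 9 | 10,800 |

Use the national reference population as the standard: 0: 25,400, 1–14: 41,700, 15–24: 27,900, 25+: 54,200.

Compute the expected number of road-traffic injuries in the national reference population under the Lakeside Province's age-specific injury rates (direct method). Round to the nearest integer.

115

Age-specific rates per 100,000 for the Lakeside Province: 81.25, 59.26, 87.38, 83.33.
Expected road-traffic injuries = Σ (standard pop × age-specific rate ÷ 100,000)
= 25,400×81.25/100,000 + 41,700×59.26/100,000 + 27,900×87.38/100,000 + 54,200×83.33/100,000
= 20.64 + 24.71 + 24.38 + 45.17 = 114.89.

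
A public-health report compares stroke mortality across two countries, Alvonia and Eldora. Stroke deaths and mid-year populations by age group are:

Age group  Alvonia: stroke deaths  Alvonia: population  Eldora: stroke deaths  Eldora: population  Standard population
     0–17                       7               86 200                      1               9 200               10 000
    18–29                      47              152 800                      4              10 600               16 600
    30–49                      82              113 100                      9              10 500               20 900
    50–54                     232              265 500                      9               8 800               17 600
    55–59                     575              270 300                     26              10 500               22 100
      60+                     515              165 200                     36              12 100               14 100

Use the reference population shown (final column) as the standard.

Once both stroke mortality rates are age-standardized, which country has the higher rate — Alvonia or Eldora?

Age-specific rates per 100 000 for Alvonia: 8.12, 30.76, 72.50, 87.38, 212.73, 311.74.
For Eldora: 10.87, 37.74, 85.71, 102.27, 247.62, 297.52.
Standard total = 101 300; weights = 0.0987, 0.1639, 0.2063, 0.1737, 0.2182, 0.1392.
Alvonia: 0.0987×8.12 + 0.1639×30.76 + 0.2063×72.50 + 0.1737×87.38 + 0.2182×212.73 + 0.1392×311.74 = 125.7835 per 100 000.
Eldora: 0.0987×10.87 + 0.1639×37.74 + 0.2063×85.71 + 0.1737×102.27 + 0.2182×247.62 + 0.1392×297.52 = 138.1437 per 100 000.
The crude rates (138.45 vs 137.76) would put Alvonia higher, but that reflects its age composition; once standardized to a common age structure, Eldora has the higher underlying rate.

Eldora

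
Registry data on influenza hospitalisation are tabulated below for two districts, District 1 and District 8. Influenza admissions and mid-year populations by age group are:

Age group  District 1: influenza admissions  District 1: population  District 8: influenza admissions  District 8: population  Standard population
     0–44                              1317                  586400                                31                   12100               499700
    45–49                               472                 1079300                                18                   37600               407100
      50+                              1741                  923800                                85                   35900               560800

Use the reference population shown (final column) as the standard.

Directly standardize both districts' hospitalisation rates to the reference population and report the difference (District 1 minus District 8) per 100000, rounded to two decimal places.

Age-specific rates per 100000 for District 1: 224.59, 43.73, 188.46.
For District 8: 256.20, 47.87, 236.77.
Standard total = 1467600; weights = 0.3405, 0.2774, 0.3821.
District 1: 0.3405×224.59 + 0.2774×43.73 + 0.3821×188.46 = 160.6160 per 100000.
District 8: 0.3405×256.20 + 0.2774×47.87 + 0.3821×236.77 = 190.9860 per 100000.
Difference = 160.6160 − 190.9860 = -30.3700.

-30.37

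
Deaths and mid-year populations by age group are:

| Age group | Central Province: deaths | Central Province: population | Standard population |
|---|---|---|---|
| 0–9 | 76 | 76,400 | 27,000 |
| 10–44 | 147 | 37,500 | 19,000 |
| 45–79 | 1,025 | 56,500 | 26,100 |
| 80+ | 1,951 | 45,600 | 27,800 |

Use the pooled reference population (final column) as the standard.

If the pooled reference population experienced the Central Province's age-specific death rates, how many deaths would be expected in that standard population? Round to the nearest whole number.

Age-specific rates per 100,000 for the Central Province: 99.48, 392.00, 1814.16, 4278.51.
Expected deaths = Σ (standard pop × age-specific rate ÷ 100,000)
= 27,000×99.48/100,000 + 19,000×392.00/100,000 + 26,100×1814.16/100,000 + 27,800×4278.51/100,000
= 26.86 + 74.48 + 473.50 + 1189.43 = 1764.26.

1764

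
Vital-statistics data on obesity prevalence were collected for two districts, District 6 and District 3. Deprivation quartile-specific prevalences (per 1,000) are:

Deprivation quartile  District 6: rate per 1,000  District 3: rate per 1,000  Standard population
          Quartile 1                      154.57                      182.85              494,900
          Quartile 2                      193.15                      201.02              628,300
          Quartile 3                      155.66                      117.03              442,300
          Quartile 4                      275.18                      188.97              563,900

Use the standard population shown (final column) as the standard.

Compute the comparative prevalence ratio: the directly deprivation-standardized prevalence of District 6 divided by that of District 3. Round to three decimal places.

1.125

Standard total = 2,129,400; weights = 0.2324, 0.2951, 0.2077, 0.2648.
District 6: 0.2324×154.57 + 0.2951×193.15 + 0.2077×155.66 + 0.2648×275.18 = 198.1193 per 1,000.
District 3: 0.2324×182.85 + 0.2951×201.02 + 0.2077×117.03 + 0.2648×188.97 = 176.1604 per 1,000.
Ratio = 198.1193 ÷ 176.1604 = 1.12465.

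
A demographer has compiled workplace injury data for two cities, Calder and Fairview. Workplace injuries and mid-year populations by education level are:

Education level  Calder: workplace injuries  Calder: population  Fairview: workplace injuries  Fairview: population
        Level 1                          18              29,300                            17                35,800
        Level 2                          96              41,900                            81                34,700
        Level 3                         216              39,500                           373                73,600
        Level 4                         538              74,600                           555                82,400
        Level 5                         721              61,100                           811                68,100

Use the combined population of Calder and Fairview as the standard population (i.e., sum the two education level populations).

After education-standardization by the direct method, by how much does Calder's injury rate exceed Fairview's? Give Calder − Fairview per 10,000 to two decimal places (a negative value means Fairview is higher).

Education-specific rates per 10,000 for Calder: 6.14, 22.91, 54.68, 72.12, 118.00.
For Fairview: 4.75, 23.34, 50.68, 67.35, 119.09.
Combined standard total = 541,000; weights = 0.1203, 0.1416, 0.2091, 0.2902, 0.2388.
Calder: 0.1203×6.14 + 0.1416×22.91 + 0.2091×54.68 + 0.2902×72.12 + 0.2388×118.00 = 64.5254 per 10,000.
Fairview: 0.1203×4.75 + 0.1416×23.34 + 0.2091×50.68 + 0.2902×67.35 + 0.2388×119.09 = 62.4585 per 10,000.
Difference = 64.5254 − 62.4585 = 2.0669.

2.07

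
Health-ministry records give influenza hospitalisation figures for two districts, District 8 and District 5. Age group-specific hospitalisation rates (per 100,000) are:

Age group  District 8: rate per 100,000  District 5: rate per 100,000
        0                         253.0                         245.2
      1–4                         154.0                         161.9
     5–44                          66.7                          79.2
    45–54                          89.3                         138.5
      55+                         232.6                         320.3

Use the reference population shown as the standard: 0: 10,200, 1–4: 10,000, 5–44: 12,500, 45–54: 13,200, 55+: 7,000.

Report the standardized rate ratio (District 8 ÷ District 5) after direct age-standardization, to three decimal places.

0.845

Standard total = 52,900; weights = 0.1928, 0.1890, 0.2363, 0.2495, 0.1323.
District 8: 0.1928×253.0 + 0.1890×154.0 + 0.2363×66.7 + 0.2495×89.3 + 0.1323×232.6 = 146.7166 per 100,000.
District 5: 0.1928×245.2 + 0.1890×161.9 + 0.2363×79.2 + 0.2495×138.5 + 0.1323×320.3 = 173.5414 per 100,000.
Ratio = 146.7166 ÷ 173.5414 = 0.84543.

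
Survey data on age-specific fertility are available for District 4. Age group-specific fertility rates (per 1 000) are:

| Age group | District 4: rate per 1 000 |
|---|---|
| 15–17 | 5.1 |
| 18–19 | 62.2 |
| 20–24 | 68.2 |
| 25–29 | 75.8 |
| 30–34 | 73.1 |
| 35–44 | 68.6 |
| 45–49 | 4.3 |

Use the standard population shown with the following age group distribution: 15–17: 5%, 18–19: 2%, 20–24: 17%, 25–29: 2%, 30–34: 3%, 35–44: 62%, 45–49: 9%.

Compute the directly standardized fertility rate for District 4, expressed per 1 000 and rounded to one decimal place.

Standard weights: 0.05, 0.02, 0.17, 0.02, 0.03, 0.62, 0.09.
Standardized rate: 0.0500×5.1 + 0.0200×62.2 + 0.1700×68.2 + 0.0200×75.8 + 0.0300×73.1 + 0.6200×68.6 + 0.0900×4.3 = 59.7210 per 1 000.

59.7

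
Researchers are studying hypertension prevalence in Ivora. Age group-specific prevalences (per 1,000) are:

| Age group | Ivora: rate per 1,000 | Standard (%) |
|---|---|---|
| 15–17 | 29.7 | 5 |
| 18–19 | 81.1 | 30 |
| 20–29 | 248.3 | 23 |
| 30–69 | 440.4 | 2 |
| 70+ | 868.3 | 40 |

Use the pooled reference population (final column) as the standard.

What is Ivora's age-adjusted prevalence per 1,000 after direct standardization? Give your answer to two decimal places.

439.05

Standard weights: 0.05, 0.30, 0.23, 0.02, 0.40.
Standardized rate: 0.0500×29.7 + 0.3000×81.1 + 0.2300×248.3 + 0.0200×440.4 + 0.4000×868.3 = 439.0520 per 1,000.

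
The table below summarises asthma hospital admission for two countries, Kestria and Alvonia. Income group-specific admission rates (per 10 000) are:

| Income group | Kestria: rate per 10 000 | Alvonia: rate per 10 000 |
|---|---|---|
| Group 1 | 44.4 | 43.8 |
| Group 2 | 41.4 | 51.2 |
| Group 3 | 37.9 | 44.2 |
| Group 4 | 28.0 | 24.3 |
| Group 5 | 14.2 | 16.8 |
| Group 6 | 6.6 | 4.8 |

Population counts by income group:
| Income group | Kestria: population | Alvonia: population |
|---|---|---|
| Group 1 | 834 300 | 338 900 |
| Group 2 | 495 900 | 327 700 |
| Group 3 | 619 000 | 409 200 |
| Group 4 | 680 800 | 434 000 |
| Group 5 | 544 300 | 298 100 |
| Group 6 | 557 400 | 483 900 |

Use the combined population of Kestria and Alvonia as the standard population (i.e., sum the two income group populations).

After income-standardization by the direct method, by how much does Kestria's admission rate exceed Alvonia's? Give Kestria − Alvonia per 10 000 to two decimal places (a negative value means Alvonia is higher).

Combined standard total = 6 023 500; weights = 0.1948, 0.1367, 0.1707, 0.1851, 0.1399, 0.1729.
Kestria: 0.1948×44.4 + 0.1367×41.4 + 0.1707×37.9 + 0.1851×28.0 + 0.1399×14.2 + 0.1729×6.6 = 29.0869 per 10 000.
Alvonia: 0.1948×43.8 + 0.1367×51.2 + 0.1707×44.2 + 0.1851×24.3 + 0.1399×16.8 + 0.1729×4.8 = 30.7531 per 10 000.
Difference = 29.0869 − 30.7531 = -1.6662.

-1.67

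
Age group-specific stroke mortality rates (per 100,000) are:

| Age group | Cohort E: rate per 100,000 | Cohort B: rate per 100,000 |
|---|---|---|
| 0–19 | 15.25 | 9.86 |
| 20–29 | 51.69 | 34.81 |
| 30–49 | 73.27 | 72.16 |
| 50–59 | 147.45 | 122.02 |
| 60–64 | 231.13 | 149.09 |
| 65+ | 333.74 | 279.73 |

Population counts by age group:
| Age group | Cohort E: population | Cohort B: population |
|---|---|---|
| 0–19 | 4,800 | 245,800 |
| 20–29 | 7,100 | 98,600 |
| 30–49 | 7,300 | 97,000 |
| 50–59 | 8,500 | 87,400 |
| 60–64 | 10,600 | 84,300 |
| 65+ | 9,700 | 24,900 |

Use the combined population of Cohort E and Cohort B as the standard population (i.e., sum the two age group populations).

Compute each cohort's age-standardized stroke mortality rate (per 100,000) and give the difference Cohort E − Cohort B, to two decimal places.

22.37

Combined standard total = 686,000; weights = 0.3653, 0.1541, 0.1520, 0.1398, 0.1383, 0.0504.
Cohort E: 0.3653×15.25 + 0.1541×51.69 + 0.1520×73.27 + 0.1398×147.45 + 0.1383×231.13 + 0.0504×333.74 = 94.0954 per 100,000.
Cohort B: 0.3653×9.86 + 0.1541×34.81 + 0.1520×72.16 + 0.1398×122.02 + 0.1383×149.09 + 0.0504×279.73 = 71.7283 per 100,000.
Difference = 94.0954 − 71.7283 = 22.3671.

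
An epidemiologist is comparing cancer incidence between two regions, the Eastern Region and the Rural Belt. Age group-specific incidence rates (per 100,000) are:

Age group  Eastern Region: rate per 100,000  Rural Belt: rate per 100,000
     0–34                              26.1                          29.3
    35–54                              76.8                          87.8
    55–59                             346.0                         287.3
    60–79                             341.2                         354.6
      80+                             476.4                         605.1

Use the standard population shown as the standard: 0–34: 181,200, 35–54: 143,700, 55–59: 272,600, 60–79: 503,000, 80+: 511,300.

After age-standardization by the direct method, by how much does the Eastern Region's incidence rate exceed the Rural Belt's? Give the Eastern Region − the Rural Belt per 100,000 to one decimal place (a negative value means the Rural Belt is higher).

Standard total = 1,611,800; weights = 0.1124, 0.0892, 0.1691, 0.3121, 0.3172.
The Eastern Region: 0.1124×26.1 + 0.0892×76.8 + 0.1691×346.0 + 0.3121×341.2 + 0.3172×476.4 = 325.9040 per 100,000.
The Rural Belt: 0.1124×29.3 + 0.0892×87.8 + 0.1691×287.3 + 0.3121×354.6 + 0.3172×605.1 = 362.3250 per 100,000.
Difference = 325.9040 − 362.3250 = -36.4210.

-36.4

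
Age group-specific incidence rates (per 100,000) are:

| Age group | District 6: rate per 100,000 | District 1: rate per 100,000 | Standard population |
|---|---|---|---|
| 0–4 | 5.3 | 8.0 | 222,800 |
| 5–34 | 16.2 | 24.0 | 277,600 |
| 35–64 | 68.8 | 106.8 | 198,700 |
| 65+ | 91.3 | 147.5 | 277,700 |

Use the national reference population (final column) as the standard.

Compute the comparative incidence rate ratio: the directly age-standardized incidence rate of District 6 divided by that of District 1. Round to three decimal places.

Standard total = 976,800; weights = 0.2281, 0.2842, 0.2034, 0.2843.
District 6: 0.2281×5.3 + 0.2842×16.2 + 0.2034×68.8 + 0.2843×91.3 = 45.7643 per 100,000.
District 1: 0.2281×8.0 + 0.2842×24.0 + 0.2034×106.8 + 0.2843×147.5 = 72.3042 per 100,000.
Ratio = 45.7643 ÷ 72.3042 = 0.63294.

0.633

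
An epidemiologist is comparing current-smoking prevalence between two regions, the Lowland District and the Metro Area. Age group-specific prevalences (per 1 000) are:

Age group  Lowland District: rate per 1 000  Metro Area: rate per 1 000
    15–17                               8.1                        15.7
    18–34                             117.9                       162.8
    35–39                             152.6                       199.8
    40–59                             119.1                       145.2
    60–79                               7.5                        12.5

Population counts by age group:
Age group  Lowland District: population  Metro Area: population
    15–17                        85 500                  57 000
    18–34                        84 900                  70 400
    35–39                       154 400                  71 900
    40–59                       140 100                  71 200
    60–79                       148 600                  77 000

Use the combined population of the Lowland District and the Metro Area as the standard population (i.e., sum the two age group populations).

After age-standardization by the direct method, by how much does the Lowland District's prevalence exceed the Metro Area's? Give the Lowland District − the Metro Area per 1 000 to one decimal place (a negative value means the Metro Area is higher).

Combined standard total = 961 000; weights = 0.1483, 0.1616, 0.2355, 0.2199, 0.2348.
The Lowland District: 0.1483×8.1 + 0.1616×117.9 + 0.2355×152.6 + 0.2199×119.1 + 0.2348×7.5 = 84.1367 per 1 000.
The Metro Area: 0.1483×15.7 + 0.1616×162.8 + 0.2355×199.8 + 0.2199×145.2 + 0.2348×12.5 = 110.5469 per 1 000.
Difference = 84.1367 − 110.5469 = -26.4103.

-26.4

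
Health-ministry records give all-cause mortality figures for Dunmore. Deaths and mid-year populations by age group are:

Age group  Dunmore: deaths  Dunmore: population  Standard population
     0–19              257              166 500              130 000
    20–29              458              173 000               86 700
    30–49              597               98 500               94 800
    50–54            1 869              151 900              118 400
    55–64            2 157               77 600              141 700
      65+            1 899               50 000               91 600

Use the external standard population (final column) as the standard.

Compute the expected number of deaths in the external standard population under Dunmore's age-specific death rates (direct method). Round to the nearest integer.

9879

Age-specific rates per 100 000 for Dunmore: 154.35, 264.74, 606.09, 1230.41, 2779.64, 3798.00.
Expected deaths = Σ (standard pop × age-specific rate ÷ 100 000)
= 130 000×154.35/100 000 + 86 700×264.74/100 000 + 94 800×606.09/100 000 + 118 400×1230.41/100 000 + 141 700×2779.64/100 000 + 91 600×3798.00/100 000
= 200.66 + 229.53 + 574.57 + 1456.81 + 3938.75 + 3478.97 = 9879.29.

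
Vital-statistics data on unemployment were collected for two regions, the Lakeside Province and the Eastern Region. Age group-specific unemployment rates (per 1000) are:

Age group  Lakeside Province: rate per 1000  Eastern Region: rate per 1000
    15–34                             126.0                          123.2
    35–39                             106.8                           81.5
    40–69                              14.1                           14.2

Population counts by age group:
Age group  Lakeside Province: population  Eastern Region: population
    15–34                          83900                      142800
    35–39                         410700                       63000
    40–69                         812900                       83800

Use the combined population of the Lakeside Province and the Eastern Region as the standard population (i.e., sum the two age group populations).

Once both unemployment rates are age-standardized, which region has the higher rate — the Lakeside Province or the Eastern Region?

Combined standard total = 1597100; weights = 0.1419, 0.2966, 0.5615.
The Lakeside Province: 0.1419×126.0 + 0.2966×106.8 + 0.5615×14.1 = 57.4784 per 1000.
The Eastern Region: 0.1419×123.2 + 0.2966×81.5 + 0.5615×14.2 = 49.6332 per 1000.
The crude rates (50.40 vs 82.59) would put the Eastern Region higher, but that reflects its age composition; once standardized to a common age structure, the Lakeside Province has the higher underlying rate.

Lakeside Province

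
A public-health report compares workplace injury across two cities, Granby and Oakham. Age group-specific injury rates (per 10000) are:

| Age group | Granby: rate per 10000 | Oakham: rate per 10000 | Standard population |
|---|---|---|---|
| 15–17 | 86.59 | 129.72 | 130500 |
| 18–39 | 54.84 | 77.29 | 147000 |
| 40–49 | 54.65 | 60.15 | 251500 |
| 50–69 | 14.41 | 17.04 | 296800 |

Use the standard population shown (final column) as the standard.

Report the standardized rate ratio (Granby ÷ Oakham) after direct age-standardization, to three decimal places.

0.771

Standard total = 825800; weights = 0.1580, 0.1780, 0.3046, 0.3594.
Granby: 0.1580×86.59 + 0.1780×54.84 + 0.3046×54.65 + 0.3594×14.41 = 45.2686 per 10000.
Oakham: 0.1580×129.72 + 0.1780×77.29 + 0.3046×60.15 + 0.3594×17.04 = 58.7010 per 10000.
Ratio = 45.2686 ÷ 58.7010 = 0.77117.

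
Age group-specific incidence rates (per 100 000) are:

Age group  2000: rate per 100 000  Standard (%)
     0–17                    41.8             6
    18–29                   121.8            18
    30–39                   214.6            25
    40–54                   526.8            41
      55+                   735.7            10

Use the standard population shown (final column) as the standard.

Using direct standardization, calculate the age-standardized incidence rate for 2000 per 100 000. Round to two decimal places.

367.64

Standard weights: 0.06, 0.18, 0.25, 0.41, 0.10.
Standardized rate: 0.0600×41.8 + 0.1800×121.8 + 0.2500×214.6 + 0.4100×526.8 + 0.1000×735.7 = 367.6400 per 100 000.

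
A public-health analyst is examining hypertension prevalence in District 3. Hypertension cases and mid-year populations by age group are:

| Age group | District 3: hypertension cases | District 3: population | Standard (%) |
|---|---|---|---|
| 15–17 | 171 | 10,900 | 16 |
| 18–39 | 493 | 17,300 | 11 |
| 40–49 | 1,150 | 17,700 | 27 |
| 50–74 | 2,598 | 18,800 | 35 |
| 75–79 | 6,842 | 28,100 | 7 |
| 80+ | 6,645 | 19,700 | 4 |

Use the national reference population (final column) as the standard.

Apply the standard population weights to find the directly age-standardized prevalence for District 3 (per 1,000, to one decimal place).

102.1

Age-specific rates per 1,000 for District 3: 15.688, 28.497, 64.972, 138.191, 243.488, 337.310.
Standard weights: 0.16, 0.11, 0.27, 0.35, 0.07, 0.04.
Standardized rate: 0.1600×15.688 + 0.1100×28.497 + 0.2700×64.972 + 0.3500×138.191 + 0.0700×243.488 + 0.0400×337.310 = 102.0907 per 1,000.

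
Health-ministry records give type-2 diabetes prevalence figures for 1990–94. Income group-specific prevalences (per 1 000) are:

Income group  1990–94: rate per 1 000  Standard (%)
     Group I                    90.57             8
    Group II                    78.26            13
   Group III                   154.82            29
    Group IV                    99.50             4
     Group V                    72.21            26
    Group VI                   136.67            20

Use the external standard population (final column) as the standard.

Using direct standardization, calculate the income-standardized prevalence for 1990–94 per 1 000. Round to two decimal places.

Standard weights: 0.08, 0.13, 0.29, 0.04, 0.26, 0.20.
Standardized rate: 0.0800×90.57 + 0.1300×78.26 + 0.2900×154.82 + 0.0400×99.50 + 0.2600×72.21 + 0.2000×136.67 = 112.4058 per 1 000.

112.41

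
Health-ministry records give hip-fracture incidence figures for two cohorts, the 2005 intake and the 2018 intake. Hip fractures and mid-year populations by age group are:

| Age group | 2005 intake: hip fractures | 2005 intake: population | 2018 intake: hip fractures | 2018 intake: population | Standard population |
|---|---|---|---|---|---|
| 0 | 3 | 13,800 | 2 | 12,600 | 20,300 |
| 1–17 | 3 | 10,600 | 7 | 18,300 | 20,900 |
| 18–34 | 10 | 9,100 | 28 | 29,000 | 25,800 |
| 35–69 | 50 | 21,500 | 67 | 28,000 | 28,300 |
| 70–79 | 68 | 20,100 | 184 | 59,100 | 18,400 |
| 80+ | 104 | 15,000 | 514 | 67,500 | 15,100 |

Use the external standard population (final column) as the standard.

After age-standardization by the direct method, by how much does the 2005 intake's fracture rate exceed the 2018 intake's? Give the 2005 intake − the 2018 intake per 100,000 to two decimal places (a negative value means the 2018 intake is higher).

Age-specific rates per 100,000 for the 2005 intake: 21.74, 28.30, 109.89, 232.56, 338.31, 693.33.
For the 2018 intake: 15.87, 38.25, 96.55, 239.29, 311.34, 761.48.
Standard total = 128,800; weights = 0.1576, 0.1623, 0.2003, 0.2197, 0.1429, 0.1172.
The 2005 intake: 0.1576×21.74 + 0.1623×28.30 + 0.2003×109.89 + 0.2197×232.56 + 0.1429×338.31 + 0.1172×693.33 = 210.7421 per 100,000.
The 2018 intake: 0.1576×15.87 + 0.1623×38.25 + 0.2003×96.55 + 0.2197×239.29 + 0.1429×311.34 + 0.1172×761.48 = 214.3747 per 100,000.
Difference = 210.7421 − 214.3747 = -3.6326.

-3.63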